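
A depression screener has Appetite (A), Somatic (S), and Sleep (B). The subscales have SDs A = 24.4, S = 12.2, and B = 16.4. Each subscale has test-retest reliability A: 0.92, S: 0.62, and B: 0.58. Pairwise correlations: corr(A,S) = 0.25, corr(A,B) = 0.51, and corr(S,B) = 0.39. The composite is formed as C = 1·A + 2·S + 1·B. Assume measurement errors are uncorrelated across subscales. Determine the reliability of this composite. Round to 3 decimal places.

0.844

Var(C) = 24.4² + 2²·12.2² + 16.4² + 2·[2·24.4·12.2·0.25 + 24.4·16.4·0.51 + 2·12.2·16.4·0.39] = 1459.68 + 1017.97 = 2477.65.
Because errors are independent across components, Cov(Tᵢ,Tⱼ) = Cov(Xᵢ,Xⱼ); the off-diagonal part of the true-score variance is the same as above.
True-score variance = [24.4²·0.92 + 2²·12.2²·0.62 + 16.4²·0.58] + 1017.97 = 1072.85 + 1017.97 = 2090.82.
Reliability = 2090.82 / 2477.65 = 0.844.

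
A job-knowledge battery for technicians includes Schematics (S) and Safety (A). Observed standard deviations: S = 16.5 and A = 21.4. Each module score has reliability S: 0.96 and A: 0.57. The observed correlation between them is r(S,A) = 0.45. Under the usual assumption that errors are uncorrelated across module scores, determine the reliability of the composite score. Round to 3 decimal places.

0.802

Var(S+A) = 16.5² + 21.4² + 2·[16.5·21.4·0.45] = 730.21 + 317.79 = 1048.
Because errors are independent across components, Cov(Tᵢ,Tⱼ) = Cov(Xᵢ,Xⱼ); the off-diagonal part of the true-score variance is the same as above.
True-score variance = [16.5²·0.96 + 21.4²·0.57] + 317.79 = 522.397 + 317.79 = 840.187.
Reliability = 840.187 / 1048 = 0.802.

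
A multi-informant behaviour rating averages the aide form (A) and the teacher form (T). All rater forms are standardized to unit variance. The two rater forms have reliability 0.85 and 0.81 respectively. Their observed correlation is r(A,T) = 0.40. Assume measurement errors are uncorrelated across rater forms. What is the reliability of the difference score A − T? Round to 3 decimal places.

0.717

Var(A−T) = 1 + 1 − 2·0.40 = 2 − 0.8 = 1.2.
With uncorrelated errors the cross-covariances are all true-score covariance, so they carry over unchanged; only the diagonal terms shrink to ρᵢσᵢ².
True-score variance = [0.85 + 0.81] − 0.8 = 1.66 − 0.8 = 0.86.
Reliability = 0.86 / 1.2 = 0.717.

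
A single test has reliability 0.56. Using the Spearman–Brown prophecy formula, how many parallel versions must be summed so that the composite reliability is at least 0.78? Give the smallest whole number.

3

k ≥ ρ*(1−ρ₁)/(ρ₁(1−ρ*)) = 0.78·0.44 / (0.56·0.22) = 2.786.
Smallest integer k = 3.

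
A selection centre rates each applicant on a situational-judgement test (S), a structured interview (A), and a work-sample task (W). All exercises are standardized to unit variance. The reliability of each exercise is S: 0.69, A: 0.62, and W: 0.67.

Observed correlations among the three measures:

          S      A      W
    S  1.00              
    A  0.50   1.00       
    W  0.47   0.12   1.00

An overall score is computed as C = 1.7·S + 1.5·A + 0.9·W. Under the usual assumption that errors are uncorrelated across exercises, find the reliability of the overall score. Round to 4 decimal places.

Var(C) = 1.7² + 1.5² + 0.9² + 2·[2.55·0.50 + 1.53·0.47 + 1.35·0.12] = 5.95 + 4.3122 = 10.2622.
Because errors are independent across components, Cov(Tᵢ,Tⱼ) = Cov(Xᵢ,Xⱼ); the off-diagonal part of the true-score variance is the same as above.
True-score variance = [1.7²·0.69 + 1.5²·0.62 + 0.9²·0.67] + 4.3122 = 3.9318 + 4.3122 = 8.244.
Reliability = 8.244 / 10.2622 = 0.8033.

0.8033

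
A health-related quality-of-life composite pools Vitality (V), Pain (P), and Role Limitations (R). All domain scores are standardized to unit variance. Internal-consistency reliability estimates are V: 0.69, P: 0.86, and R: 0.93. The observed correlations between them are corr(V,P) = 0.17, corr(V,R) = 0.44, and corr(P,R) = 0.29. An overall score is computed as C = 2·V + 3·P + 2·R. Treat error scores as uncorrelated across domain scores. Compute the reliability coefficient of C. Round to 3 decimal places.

Var(C) = 2² + 3² + 2² + 2·[6·0.17 + 4·0.44 + 6·0.29] = 17 + 9.04 = 26.04.
Under uncorrelated errors the observed covariances equal the true-score covariances, so only the own-variance terms attenuate.
True-score variance = [2²·0.69 + 3²·0.86 + 2²·0.93] + 9.04 = 14.22 + 9.04 = 23.26.
Reliability = 23.26 / 26.04 = 0.893.

0.893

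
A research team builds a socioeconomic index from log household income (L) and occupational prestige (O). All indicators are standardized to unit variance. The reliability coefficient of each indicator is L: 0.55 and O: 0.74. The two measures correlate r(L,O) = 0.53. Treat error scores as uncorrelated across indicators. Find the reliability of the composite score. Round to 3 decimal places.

Var(L+O) = 2 + 2·[0.53] = 2 + 1.06 = 3.06.
With uncorrelated errors the cross-covariances are all true-score covariance, so they carry over unchanged; only the diagonal terms shrink to ρᵢσᵢ².
True-score variance = [0.55 + 0.74] + 1.06 = 1.29 + 1.06 = 2.35.
Reliability = 2.35 / 3.06 = 0.768.

0.768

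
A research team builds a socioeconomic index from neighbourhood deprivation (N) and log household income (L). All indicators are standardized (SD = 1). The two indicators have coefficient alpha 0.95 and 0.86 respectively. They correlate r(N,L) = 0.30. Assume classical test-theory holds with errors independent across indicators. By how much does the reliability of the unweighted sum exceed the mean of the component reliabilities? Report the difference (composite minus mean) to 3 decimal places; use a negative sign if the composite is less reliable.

0.022

Var(sum) = 2 + 0.6 = 2.6; true-score variance = 1.81 + 0.6 = 2.41; composite reliability = 0.9269.
Mean component reliability = 0.9050.
Difference = 0.9269 − 0.9050 = 0.022.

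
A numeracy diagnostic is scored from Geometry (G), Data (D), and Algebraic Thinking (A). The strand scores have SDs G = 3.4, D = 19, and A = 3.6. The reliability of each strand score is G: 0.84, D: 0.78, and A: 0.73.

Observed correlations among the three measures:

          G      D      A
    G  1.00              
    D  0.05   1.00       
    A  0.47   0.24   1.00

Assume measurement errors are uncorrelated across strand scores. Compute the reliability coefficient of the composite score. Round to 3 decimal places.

Var(G+D+A) = 3.4² + 19² + 3.6² + 2·[3.4·19·0.05 + 3.4·3.6·0.47 + 19·3.6·0.24] = 385.52 + 50.7976 = 436.318.
With uncorrelated errors the cross-covariances are all true-score covariance, so they carry over unchanged; only the diagonal terms shrink to ρᵢσᵢ².
True-score variance = [3.4²·0.84 + 19²·0.78 + 3.6²·0.73] + 50.7976 = 300.751 + 50.7976 = 351.549.
Reliability = 351.549 / 436.318 = 0.806.

0.806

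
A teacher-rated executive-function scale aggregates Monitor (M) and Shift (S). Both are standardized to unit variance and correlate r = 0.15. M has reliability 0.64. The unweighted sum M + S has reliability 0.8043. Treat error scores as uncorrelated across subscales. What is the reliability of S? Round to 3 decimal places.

0.910

Var(M+S) = 2 + 2·0.15 = 2.300.
True-score variance = ρ_M + ρ_S + 2·0.15, so 0.8043 = (0.64 + ρ_S + 0.30) / 2.300.
ρ_S = 0.8043·2.300 − 0.64 − 0.30 = 0.910.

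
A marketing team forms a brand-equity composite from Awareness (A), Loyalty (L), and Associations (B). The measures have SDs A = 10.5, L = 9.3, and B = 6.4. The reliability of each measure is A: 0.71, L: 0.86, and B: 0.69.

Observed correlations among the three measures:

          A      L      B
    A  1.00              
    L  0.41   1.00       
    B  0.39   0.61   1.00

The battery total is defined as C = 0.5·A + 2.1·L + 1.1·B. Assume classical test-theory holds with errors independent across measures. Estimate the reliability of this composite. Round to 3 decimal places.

Var(C) = 0.5²·10.5² + 2.1²·9.3² + 1.1²·6.4² + 2·[1.05·10.5·9.3·0.41 + 0.55·10.5·6.4·0.39 + 2.31·9.3·6.4·0.61] = 458.545 + 280.645 = 739.19.
With uncorrelated errors the cross-covariances are all true-score covariance, so they carry over unchanged; only the diagonal terms shrink to ρᵢσᵢ².
True-score variance = [0.5²·10.5²·0.71 + 2.1²·9.3²·0.86 + 1.1²·6.4²·0.69] + 280.645 = 381.789 + 280.645 = 662.434.
Reliability = 662.434 / 739.19 = 0.896.

0.896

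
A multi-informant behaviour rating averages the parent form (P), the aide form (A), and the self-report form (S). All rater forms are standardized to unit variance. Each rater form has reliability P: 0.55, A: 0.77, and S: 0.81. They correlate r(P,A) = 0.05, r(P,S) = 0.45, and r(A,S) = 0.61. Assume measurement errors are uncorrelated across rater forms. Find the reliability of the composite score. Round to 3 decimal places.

Var(P+A+S) = 3 + 2·[0.05 + 0.45 + 0.61] = 3 + 2.22 = 5.22.
Under uncorrelated errors the observed covariances equal the true-score covariances, so only the own-variance terms attenuate.
True-score variance = [0.55 + 0.77 + 0.81] + 2.22 = 2.13 + 2.22 = 4.35.
Reliability = 4.35 / 5.22 = 0.833.

0.833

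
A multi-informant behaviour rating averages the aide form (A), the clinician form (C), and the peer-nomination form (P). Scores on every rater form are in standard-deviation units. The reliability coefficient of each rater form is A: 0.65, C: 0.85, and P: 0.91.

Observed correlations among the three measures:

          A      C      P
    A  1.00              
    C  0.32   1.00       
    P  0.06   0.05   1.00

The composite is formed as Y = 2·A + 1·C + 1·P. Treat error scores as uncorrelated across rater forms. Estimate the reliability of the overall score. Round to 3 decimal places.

Var(Y) = 2² + 1 + 1 + 2·[2·0.32 + 2·0.06 + 0.05] = 6 + 1.62 = 7.62.
Under uncorrelated errors the observed covariances equal the true-score covariances, so only the own-variance terms attenuate.
True-score variance = [2²·0.65 + 0.85 + 0.91] + 1.62 = 4.36 + 1.62 = 5.98.
Reliability = 5.98 / 7.62 = 0.785.

0.785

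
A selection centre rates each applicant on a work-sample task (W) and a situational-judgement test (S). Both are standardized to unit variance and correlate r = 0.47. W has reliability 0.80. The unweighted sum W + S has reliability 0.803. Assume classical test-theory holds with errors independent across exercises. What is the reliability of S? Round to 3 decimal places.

Var(W+S) = 2 + 2·0.47 = 2.940.
True-score variance = ρ_W + ρ_S + 2·0.47, so 0.803 = (0.80 + ρ_S + 0.94) / 2.940.
ρ_S = 0.803·2.940 − 0.80 − 0.94 = 0.621.

0.621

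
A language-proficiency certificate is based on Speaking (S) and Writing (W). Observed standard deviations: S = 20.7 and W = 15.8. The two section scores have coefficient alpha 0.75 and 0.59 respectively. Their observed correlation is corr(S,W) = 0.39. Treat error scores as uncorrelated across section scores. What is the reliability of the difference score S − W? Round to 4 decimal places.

Var(S−W) = 20.7² + 15.8² − 2·20.7·15.8·0.39 = 678.13 − 255.107 = 423.023.
Because errors are independent across components, Cov(Tᵢ,Tⱼ) = Cov(Xᵢ,Xⱼ); the off-diagonal part of the true-score variance is the same as above.
True-score variance = [20.7²·0.75 + 15.8²·0.59] − 255.107 = 468.655 − 255.107 = 213.548.
Reliability = 213.548 / 423.023 = 0.5048.

0.5048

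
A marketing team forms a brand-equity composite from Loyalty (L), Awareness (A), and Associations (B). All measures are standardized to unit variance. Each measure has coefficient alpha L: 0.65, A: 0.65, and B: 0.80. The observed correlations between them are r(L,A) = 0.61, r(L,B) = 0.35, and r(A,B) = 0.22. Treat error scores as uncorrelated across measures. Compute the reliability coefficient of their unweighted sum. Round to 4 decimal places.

Var(L+A+B) = 3 + 2·[0.61 + 0.35 + 0.22] = 3 + 2.36 = 5.36.
Under uncorrelated errors the observed covariances equal the true-score covariances, so only the own-variance terms attenuate.
True-score variance = [0.65 + 0.65 + 0.80] + 2.36 = 2.1 + 2.36 = 4.46.
Reliability = 4.46 / 5.36 = 0.8321.

0.8321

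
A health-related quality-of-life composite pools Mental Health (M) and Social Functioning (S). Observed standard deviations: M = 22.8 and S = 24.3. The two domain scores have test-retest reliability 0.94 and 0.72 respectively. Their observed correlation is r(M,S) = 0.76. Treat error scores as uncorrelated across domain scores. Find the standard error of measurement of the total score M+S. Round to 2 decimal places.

14.02

Var(total) = 1110.33 + 842.141 = 1952.47.
True-score variance = 913.802 + 842.141 = 1755.94, so reliability = 0.8993.
Error variance = 1952.47 − 1755.94 = 196.528; SEM = √196.528 = 14.02.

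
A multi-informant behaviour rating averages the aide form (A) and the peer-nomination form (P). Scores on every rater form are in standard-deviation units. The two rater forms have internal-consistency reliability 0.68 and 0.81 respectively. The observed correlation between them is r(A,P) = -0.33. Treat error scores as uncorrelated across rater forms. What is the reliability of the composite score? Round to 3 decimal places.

Var(A+P) = 2 + 2·[(-0.33)] = 2 − 0.66 = 1.34.
With uncorrelated errors the cross-covariances are all true-score covariance, so they carry over unchanged; only the diagonal terms shrink to ρᵢσᵢ².
True-score variance = [0.68 + 0.81] − 0.66 = 1.49 − 0.66 = 0.83.
Reliability = 0.83 / 1.34 = 0.619.

0.619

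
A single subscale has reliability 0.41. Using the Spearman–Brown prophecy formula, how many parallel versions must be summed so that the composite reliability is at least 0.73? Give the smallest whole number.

4

k ≥ ρ*(1−ρ₁)/(ρ₁(1−ρ*)) = 0.73·0.59 / (0.41·0.27) = 3.891.
Smallest integer k = 4.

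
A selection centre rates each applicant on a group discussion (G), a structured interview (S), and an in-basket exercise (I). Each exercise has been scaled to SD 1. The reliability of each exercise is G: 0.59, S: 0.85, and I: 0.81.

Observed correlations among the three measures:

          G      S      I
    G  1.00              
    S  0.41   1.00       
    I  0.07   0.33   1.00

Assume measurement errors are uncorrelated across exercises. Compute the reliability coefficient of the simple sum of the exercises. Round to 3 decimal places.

0.838

Var(G+S+I) = 3 + 2·[0.41 + 0.07 + 0.33] = 3 + 1.62 = 4.62.
Because errors are independent across components, Cov(Tᵢ,Tⱼ) = Cov(Xᵢ,Xⱼ); the off-diagonal part of the true-score variance is the same as above.
True-score variance = [0.59 + 0.85 + 0.81] + 1.62 = 2.25 + 1.62 = 3.87.
Reliability = 3.87 / 4.62 = 0.838.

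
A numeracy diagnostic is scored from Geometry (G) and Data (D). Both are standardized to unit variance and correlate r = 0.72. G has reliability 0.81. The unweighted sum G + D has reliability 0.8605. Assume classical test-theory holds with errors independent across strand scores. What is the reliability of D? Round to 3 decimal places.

Var(G+D) = 2 + 2·0.72 = 3.440.
True-score variance = ρ_G + ρ_D + 2·0.72, so 0.8605 = (0.81 + ρ_D + 1.44) / 3.440.
ρ_D = 0.8605·3.440 − 0.81 − 1.44 = 0.710.

0.710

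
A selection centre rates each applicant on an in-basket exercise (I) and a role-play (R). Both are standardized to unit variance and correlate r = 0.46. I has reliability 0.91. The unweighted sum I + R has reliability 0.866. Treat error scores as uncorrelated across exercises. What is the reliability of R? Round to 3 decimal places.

Var(I+R) = 2 + 2·0.46 = 2.920.
True-score variance = ρ_I + ρ_R + 2·0.46, so 0.866 = (0.91 + ρ_R + 0.92) / 2.920.
ρ_R = 0.866·2.920 − 0.91 − 0.92 = 0.699.

0.699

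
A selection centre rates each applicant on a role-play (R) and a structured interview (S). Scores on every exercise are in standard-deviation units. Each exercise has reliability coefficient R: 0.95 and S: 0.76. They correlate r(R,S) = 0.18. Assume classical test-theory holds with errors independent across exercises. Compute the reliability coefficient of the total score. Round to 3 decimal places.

0.877

Var(R+S) = 2 + 2·[0.18] = 2 + 0.36 = 2.36.
Because errors are independent across components, Cov(Tᵢ,Tⱼ) = Cov(Xᵢ,Xⱼ); the off-diagonal part of the true-score variance is the same as above.
True-score variance = [0.95 + 0.76] + 0.36 = 1.71 + 0.36 = 2.07.
Reliability = 2.07 / 2.36 = 0.877.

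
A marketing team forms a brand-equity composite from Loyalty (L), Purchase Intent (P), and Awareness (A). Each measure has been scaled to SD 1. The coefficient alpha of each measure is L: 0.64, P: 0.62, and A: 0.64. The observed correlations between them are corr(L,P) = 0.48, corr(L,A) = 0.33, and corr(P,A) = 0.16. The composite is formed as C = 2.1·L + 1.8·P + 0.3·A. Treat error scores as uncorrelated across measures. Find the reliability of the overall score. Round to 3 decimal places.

0.762

Var(C) = 2.1² + 1.8² + 0.3² + 2·[3.78·0.48 + 0.63·0.33 + 0.54·0.16] = 7.74 + 4.2174 = 11.9574.
Because errors are independent across components, Cov(Tᵢ,Tⱼ) = Cov(Xᵢ,Xⱼ); the off-diagonal part of the true-score variance is the same as above.
True-score variance = [2.1²·0.64 + 1.8²·0.62 + 0.3²·0.64] + 4.2174 = 4.8888 + 4.2174 = 9.1062.
Reliability = 9.1062 / 11.9574 = 0.762.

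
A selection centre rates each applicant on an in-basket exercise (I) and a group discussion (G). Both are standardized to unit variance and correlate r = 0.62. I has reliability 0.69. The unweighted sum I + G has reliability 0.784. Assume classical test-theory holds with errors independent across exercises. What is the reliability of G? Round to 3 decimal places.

Var(I+G) = 2 + 2·0.62 = 3.240.
True-score variance = ρ_I + ρ_G + 2·0.62, so 0.784 = (0.69 + ρ_G + 1.24) / 3.240.
ρ_G = 0.784·3.240 − 0.69 − 1.24 = 0.610.

0.610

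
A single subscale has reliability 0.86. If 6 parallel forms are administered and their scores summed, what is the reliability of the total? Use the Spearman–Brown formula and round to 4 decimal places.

ρ_k = kρ / (1 + (k−1)ρ) = 6·0.86 / (1 + 5·0.86) = 5.160 / 5.300 = 0.9736.

0.9736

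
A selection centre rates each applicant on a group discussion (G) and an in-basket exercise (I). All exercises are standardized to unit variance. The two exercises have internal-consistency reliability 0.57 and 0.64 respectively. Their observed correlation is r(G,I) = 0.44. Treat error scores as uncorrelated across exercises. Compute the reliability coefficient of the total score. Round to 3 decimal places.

Var(G+I) = 2 + 2·[0.44] = 2 + 0.88 = 2.88.
With uncorrelated errors the cross-covariances are all true-score covariance, so they carry over unchanged; only the diagonal terms shrink to ρᵢσᵢ².
True-score variance = [0.57 + 0.64] + 0.88 = 1.21 + 0.88 = 2.09.
Reliability = 2.09 / 2.88 = 0.726.

0.726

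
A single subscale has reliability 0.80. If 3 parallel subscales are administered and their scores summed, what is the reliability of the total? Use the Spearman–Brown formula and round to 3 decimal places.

ρ_k = kρ / (1 + (k−1)ρ) = 3·0.80 / (1 + 2·0.80) = 2.400 / 2.600 = 0.923.

0.923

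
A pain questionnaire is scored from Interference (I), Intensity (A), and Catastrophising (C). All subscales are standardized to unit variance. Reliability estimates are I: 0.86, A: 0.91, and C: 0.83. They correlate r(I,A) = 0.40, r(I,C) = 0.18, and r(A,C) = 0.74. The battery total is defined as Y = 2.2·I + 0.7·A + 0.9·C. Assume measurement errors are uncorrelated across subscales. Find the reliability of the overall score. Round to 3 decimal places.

Var(Y) = 2.2² + 0.7² + 0.9² + 2·[1.54·0.40 + 1.98·0.18 + 0.63·0.74] = 6.14 + 2.8772 = 9.0172.
Under uncorrelated errors the observed covariances equal the true-score covariances, so only the own-variance terms attenuate.
True-score variance = [2.2²·0.86 + 0.7²·0.91 + 0.9²·0.83] + 2.8772 = 5.2806 + 2.8772 = 8.1578.
Reliability = 8.1578 / 9.0172 = 0.905.

0.905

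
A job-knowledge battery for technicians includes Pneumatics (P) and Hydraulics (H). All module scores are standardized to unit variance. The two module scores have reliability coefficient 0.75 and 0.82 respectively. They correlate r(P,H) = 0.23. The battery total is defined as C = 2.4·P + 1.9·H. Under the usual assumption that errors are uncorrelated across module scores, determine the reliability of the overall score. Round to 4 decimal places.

0.8178

Var(C) = 2.4² + 1.9² + 2·[4.56·0.23] = 9.37 + 2.0976 = 11.4676.
With uncorrelated errors the cross-covariances are all true-score covariance, so they carry over unchanged; only the diagonal terms shrink to ρᵢσᵢ².
True-score variance = [2.4²·0.75 + 1.9²·0.82] + 2.0976 = 7.2802 + 2.0976 = 9.3778.
Reliability = 9.3778 / 11.4676 = 0.8178.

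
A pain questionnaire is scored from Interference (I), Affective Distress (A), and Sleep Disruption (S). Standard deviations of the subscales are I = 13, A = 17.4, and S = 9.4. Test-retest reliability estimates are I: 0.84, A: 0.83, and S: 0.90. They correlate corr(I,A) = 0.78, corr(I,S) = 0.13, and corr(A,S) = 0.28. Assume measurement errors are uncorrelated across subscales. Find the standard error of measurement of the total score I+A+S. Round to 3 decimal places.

Var(total) = 560.12 + 476.238 = 1036.36.
True-score variance = 472.775 + 476.238 = 949.012, so reliability = 0.9157.
Error variance = 1036.36 − 949.012 = 87.3452; SEM = √87.3452 = 9.346.

9.346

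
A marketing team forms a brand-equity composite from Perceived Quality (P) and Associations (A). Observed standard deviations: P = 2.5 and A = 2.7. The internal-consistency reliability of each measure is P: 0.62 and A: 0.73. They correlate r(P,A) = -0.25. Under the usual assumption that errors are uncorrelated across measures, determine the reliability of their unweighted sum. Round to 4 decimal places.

0.5727

Var(P+A) = 2.5² + 2.7² + 2·[2.5·2.7·(-0.25)] = 13.54 − 3.375 = 10.165.
Because errors are independent across components, Cov(Tᵢ,Tⱼ) = Cov(Xᵢ,Xⱼ); the off-diagonal part of the true-score variance is the same as above.
True-score variance = [2.5²·0.62 + 2.7²·0.73] − 3.375 = 9.1967 − 3.375 = 5.8217.
Reliability = 5.8217 / 10.165 = 0.5727.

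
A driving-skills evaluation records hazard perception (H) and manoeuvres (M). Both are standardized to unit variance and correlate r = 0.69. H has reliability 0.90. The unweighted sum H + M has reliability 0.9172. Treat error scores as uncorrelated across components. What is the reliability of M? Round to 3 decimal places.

Var(H+M) = 2 + 2·0.69 = 3.380.
True-score variance = ρ_H + ρ_M + 2·0.69, so 0.9172 = (0.90 + ρ_M + 1.38) / 3.380.
ρ_M = 0.9172·3.380 − 0.90 − 1.38 = 0.820.

0.820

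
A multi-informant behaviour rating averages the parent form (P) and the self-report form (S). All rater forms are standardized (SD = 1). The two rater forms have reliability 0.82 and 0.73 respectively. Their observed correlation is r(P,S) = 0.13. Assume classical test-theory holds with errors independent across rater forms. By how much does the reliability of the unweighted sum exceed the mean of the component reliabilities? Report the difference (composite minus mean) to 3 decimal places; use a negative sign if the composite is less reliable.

Var(sum) = 2 + 0.26 = 2.26; true-score variance = 1.55 + 0.26 = 1.81; composite reliability = 0.8009.
Mean component reliability = 0.7750.
Difference = 0.8009 − 0.7750 = 0.026.

0.026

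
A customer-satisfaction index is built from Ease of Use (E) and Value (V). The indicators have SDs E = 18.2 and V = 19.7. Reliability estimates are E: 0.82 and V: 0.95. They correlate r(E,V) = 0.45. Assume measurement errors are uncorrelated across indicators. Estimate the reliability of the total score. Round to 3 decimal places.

0.924

Var(E+V) = 18.2² + 19.7² + 2·[18.2·19.7·0.45] = 719.33 + 322.686 = 1042.02.
With uncorrelated errors the cross-covariances are all true-score covariance, so they carry over unchanged; only the diagonal terms shrink to ρᵢσᵢ².
True-score variance = [18.2²·0.82 + 19.7²·0.95] + 322.686 = 640.302 + 322.686 = 962.988.
Reliability = 962.988 / 1042.02 = 0.924.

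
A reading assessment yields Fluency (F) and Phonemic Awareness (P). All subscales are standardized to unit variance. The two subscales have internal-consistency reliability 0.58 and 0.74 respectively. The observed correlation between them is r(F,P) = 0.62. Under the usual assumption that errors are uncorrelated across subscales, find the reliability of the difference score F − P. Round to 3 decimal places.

Var(F−P) = 1 + 1 − 2·0.62 = 2 − 1.24 = 0.76.
Because errors are independent across components, Cov(Tᵢ,Tⱼ) = Cov(Xᵢ,Xⱼ); the off-diagonal part of the true-score variance is the same as above.
True-score variance = [0.58 + 0.74] − 1.24 = 1.32 − 1.24 = 0.08.
Reliability = 0.08 / 0.76 = 0.105.

0.105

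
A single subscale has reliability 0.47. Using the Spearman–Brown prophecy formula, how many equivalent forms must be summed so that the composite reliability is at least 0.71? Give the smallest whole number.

3

k ≥ ρ*(1−ρ₁)/(ρ₁(1−ρ*)) = 0.71·0.53 / (0.47·0.29) = 2.761.
Smallest integer k = 3.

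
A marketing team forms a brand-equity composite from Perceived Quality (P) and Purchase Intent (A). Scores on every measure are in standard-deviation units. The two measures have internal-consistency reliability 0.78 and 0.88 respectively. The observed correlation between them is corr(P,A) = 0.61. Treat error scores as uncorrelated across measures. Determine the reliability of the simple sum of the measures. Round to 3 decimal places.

Var(P+A) = 2 + 2·[0.61] = 2 + 1.22 = 3.22.
Under uncorrelated errors the observed covariances equal the true-score covariances, so only the own-variance terms attenuate.
True-score variance = [0.78 + 0.88] + 1.22 = 1.66 + 1.22 = 2.88.
Reliability = 2.88 / 3.22 = 0.894.

0.894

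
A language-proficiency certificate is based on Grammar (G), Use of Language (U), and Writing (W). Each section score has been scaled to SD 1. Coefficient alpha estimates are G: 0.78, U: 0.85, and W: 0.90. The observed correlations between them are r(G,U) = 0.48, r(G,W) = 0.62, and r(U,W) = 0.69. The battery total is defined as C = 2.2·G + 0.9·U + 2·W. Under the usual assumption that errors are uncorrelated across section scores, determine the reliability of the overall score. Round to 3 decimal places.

0.919

Var(C) = 2.2² + 0.9² + 2² + 2·[1.98·0.48 + 4.4·0.62 + 1.8·0.69] = 9.65 + 9.8408 = 19.4908.
Under uncorrelated errors the observed covariances equal the true-score covariances, so only the own-variance terms attenuate.
True-score variance = [2.2²·0.78 + 0.9²·0.85 + 2²·0.90] + 9.8408 = 8.0637 + 9.8408 = 17.9045.
Reliability = 17.9045 / 19.4908 = 0.919.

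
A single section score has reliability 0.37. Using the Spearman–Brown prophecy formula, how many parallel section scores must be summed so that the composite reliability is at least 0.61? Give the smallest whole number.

3

k ≥ ρ*(1−ρ₁)/(ρ₁(1−ρ*)) = 0.61·0.63 / (0.37·0.39) = 2.663.
Smallest integer k = 3.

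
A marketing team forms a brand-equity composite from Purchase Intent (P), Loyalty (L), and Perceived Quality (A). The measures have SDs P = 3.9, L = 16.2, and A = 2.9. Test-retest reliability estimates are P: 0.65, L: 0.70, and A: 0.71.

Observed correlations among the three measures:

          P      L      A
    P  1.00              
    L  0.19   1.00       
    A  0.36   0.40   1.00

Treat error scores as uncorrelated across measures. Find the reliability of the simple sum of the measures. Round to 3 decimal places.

Var(P+L+A) = 3.9² + 16.2² + 2.9² + 2·[3.9·16.2·0.19 + 3.9·2.9·0.36 + 16.2·2.9·0.40] = 286.06 + 69.7356 = 355.796.
Because errors are independent across components, Cov(Tᵢ,Tⱼ) = Cov(Xᵢ,Xⱼ); the off-diagonal part of the true-score variance is the same as above.
True-score variance = [3.9²·0.65 + 16.2²·0.70 + 2.9²·0.71] + 69.7356 = 199.566 + 69.7356 = 269.301.
Reliability = 269.301 / 355.796 = 0.757.

0.757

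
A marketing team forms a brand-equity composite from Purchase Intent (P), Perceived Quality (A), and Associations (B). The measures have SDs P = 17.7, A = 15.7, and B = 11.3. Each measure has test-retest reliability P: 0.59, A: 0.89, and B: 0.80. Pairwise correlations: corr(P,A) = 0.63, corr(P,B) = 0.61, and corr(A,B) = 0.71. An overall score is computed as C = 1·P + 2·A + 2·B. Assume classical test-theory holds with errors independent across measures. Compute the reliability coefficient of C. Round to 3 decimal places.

Var(C) = 17.7² + 2²·15.7² + 2²·11.3² + 2·[2·17.7·15.7·0.63 + 2·17.7·11.3·0.61 + 4·15.7·11.3·0.71] = 1810.01 + 2196 = 4006.01.
Because errors are independent across components, Cov(Tᵢ,Tⱼ) = Cov(Xᵢ,Xⱼ); the off-diagonal part of the true-score variance is the same as above.
True-score variance = [17.7²·0.59 + 2²·15.7²·0.89 + 2²·11.3²·0.80] + 2196 = 1470.95 + 2196 = 3666.95.
Reliability = 3666.95 / 4006.01 = 0.915.

0.915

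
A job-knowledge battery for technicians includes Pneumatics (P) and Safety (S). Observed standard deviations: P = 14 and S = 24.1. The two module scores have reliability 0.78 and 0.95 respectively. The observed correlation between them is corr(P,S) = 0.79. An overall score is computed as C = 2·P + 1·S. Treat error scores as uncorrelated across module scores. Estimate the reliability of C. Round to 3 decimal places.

0.917

Var(C) = 2²·14² + 24.1² + 2·[2·14·24.1·0.79] = 1364.81 + 1066.18 = 2430.99.
With uncorrelated errors the cross-covariances are all true-score covariance, so they carry over unchanged; only the diagonal terms shrink to ρᵢσᵢ².
True-score variance = [2²·14²·0.78 + 24.1²·0.95] + 1066.18 = 1163.29 + 1066.18 = 2229.47.
Reliability = 2229.47 / 2430.99 = 0.917.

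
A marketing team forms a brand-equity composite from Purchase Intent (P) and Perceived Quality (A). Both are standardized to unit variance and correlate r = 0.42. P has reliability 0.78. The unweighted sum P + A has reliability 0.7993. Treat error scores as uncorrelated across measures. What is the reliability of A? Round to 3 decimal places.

0.650

Var(P+A) = 2 + 2·0.42 = 2.840.
True-score variance = ρ_P + ρ_A + 2·0.42, so 0.7993 = (0.78 + ρ_A + 0.84) / 2.840.
ρ_A = 0.7993·2.840 − 0.78 − 0.84 = 0.650.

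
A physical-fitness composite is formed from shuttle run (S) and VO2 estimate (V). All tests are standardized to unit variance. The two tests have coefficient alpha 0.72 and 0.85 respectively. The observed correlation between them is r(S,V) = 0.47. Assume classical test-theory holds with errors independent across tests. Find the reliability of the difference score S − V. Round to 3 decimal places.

0.594

Var(S−V) = 1 + 1 − 2·0.47 = 2 − 0.94 = 1.06.
Because errors are independent across components, Cov(Tᵢ,Tⱼ) = Cov(Xᵢ,Xⱼ); the off-diagonal part of the true-score variance is the same as above.
True-score variance = [0.72 + 0.85] − 0.94 = 1.57 − 0.94 = 0.63.
Reliability = 0.63 / 1.06 = 0.594.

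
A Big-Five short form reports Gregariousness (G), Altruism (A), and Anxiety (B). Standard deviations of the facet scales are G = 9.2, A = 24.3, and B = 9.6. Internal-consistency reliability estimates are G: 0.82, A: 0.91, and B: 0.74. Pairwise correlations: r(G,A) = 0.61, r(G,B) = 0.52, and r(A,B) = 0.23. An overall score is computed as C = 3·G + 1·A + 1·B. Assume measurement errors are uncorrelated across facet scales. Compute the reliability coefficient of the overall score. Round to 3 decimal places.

0.919

Var(C) = 3²·9.2² + 24.3² + 9.6² + 2·[3·9.2·24.3·0.61 + 3·9.2·9.6·0.52 + 24.3·9.6·0.23] = 1444.41 + 1201.1 = 2645.51.
Because errors are independent across components, Cov(Tᵢ,Tⱼ) = Cov(Xᵢ,Xⱼ); the off-diagonal part of the true-score variance is the same as above.
True-score variance = [3²·9.2²·0.82 + 24.3²·0.91 + 9.6²·0.74] + 1201.1 = 1230.19 + 1201.1 = 2431.28.
Reliability = 2431.28 / 2645.51 = 0.919.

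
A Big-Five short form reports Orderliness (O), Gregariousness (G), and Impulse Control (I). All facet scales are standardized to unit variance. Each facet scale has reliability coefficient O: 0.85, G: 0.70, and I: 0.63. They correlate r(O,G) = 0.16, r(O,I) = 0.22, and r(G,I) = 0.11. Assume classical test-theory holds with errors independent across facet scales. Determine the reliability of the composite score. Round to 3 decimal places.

Var(O+G+I) = 3 + 2·[0.16 + 0.22 + 0.11] = 3 + 0.98 = 3.98.
Under uncorrelated errors the observed covariances equal the true-score covariances, so only the own-variance terms attenuate.
True-score variance = [0.85 + 0.70 + 0.63] + 0.98 = 2.18 + 0.98 = 3.16.
Reliability = 3.16 / 3.98 = 0.794.

0.794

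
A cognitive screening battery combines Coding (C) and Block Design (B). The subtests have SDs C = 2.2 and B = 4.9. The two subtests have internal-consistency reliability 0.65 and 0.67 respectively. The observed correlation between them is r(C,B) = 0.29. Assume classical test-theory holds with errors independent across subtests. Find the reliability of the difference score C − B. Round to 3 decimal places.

0.574

Var(C−B) = 2.2² + 4.9² − 2·2.2·4.9·0.29 = 28.85 − 6.2524 = 22.5976.
With uncorrelated errors the cross-covariances are all true-score covariance, so they carry over unchanged; only the diagonal terms shrink to ρᵢσᵢ².
True-score variance = [2.2²·0.65 + 4.9²·0.67] − 6.2524 = 19.2327 − 6.2524 = 12.9803.
Reliability = 12.9803 / 22.5976 = 0.574.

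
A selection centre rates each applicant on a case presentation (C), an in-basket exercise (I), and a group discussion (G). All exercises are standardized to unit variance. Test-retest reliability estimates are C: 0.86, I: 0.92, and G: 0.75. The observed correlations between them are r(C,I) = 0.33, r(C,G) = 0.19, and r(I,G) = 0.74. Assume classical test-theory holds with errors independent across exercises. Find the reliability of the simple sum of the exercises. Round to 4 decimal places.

Var(C+I+G) = 3 + 2·[0.33 + 0.19 + 0.74] = 3 + 2.52 = 5.52.
Because errors are independent across components, Cov(Tᵢ,Tⱼ) = Cov(Xᵢ,Xⱼ); the off-diagonal part of the true-score variance is the same as above.
True-score variance = [0.86 + 0.92 + 0.75] + 2.52 = 2.53 + 2.52 = 5.05.
Reliability = 5.05 / 5.52 = 0.9149.

0.9149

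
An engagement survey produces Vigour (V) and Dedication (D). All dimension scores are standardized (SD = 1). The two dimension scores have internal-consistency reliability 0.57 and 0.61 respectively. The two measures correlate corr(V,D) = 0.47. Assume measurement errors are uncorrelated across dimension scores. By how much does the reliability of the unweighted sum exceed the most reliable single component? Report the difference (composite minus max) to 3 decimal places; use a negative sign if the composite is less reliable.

Var(sum) = 2 + 0.94 = 2.94; true-score variance = 1.18 + 0.94 = 2.12; composite reliability = 0.7211.
Max component reliability = 0.6100.
Difference = 0.7211 − 0.6100 = 0.111.

0.111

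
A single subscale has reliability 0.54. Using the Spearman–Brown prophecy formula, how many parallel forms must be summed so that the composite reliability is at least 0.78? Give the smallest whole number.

4

k ≥ ρ*(1−ρ₁)/(ρ₁(1−ρ*)) = 0.78·0.46 / (0.54·0.22) = 3.020.
Smallest integer k = 4.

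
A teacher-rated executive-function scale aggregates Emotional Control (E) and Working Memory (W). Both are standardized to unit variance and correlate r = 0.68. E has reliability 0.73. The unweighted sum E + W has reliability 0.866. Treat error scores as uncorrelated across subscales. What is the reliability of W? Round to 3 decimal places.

0.820

Var(E+W) = 2 + 2·0.68 = 3.360.
True-score variance = ρ_E + ρ_W + 2·0.68, so 0.866 = (0.73 + ρ_W + 1.36) / 3.360.
ρ_W = 0.866·3.360 − 0.73 − 1.36 = 0.820.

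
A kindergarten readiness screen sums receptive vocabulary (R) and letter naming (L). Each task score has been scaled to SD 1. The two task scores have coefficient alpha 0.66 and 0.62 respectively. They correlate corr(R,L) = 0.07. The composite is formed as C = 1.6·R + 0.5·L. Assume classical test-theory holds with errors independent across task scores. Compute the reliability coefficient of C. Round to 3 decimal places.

0.670

Var(C) = 1.6² + 0.5² + 2·[0.8·0.07] = 2.81 + 0.112 = 2.922.
Because errors are independent across components, Cov(Tᵢ,Tⱼ) = Cov(Xᵢ,Xⱼ); the off-diagonal part of the true-score variance is the same as above.
True-score variance = [1.6²·0.66 + 0.5²·0.62] + 0.112 = 1.8446 + 0.112 = 1.9566.
Reliability = 1.9566 / 2.922 = 0.670.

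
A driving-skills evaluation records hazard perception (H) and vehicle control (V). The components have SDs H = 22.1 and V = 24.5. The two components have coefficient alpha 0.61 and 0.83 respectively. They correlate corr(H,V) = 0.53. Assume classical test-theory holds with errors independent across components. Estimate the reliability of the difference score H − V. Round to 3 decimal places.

Var(H−V) = 22.1² + 24.5² − 2·22.1·24.5·0.53 = 1088.66 − 573.937 = 514.723.
With uncorrelated errors the cross-covariances are all true-score covariance, so they carry over unchanged; only the diagonal terms shrink to ρᵢσᵢ².
True-score variance = [22.1²·0.61 + 24.5²·0.83] − 573.937 = 796.138 − 573.937 = 222.201.
Reliability = 222.201 / 514.723 = 0.432.

0.432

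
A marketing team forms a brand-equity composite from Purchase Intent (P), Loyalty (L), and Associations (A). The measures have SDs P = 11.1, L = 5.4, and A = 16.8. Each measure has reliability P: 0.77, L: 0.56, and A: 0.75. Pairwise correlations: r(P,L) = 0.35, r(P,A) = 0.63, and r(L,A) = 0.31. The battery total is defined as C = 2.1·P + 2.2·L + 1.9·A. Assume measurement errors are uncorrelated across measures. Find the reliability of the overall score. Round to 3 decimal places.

0.856

Var(C) = 2.1²·11.1² + 2.2²·5.4² + 1.9²·16.8² + 2·[4.62·11.1·5.4·0.35 + 3.99·11.1·16.8·0.63 + 4.18·5.4·16.8·0.31] = 1703.38 + 1366.47 = 3069.84.
With uncorrelated errors the cross-covariances are all true-score covariance, so they carry over unchanged; only the diagonal terms shrink to ρᵢσᵢ².
True-score variance = [2.1²·11.1²·0.77 + 2.2²·5.4²·0.56 + 1.9²·16.8²·0.75] + 1366.47 = 1261.58 + 1366.47 = 2628.05.
Reliability = 2628.05 / 3069.84 = 0.856.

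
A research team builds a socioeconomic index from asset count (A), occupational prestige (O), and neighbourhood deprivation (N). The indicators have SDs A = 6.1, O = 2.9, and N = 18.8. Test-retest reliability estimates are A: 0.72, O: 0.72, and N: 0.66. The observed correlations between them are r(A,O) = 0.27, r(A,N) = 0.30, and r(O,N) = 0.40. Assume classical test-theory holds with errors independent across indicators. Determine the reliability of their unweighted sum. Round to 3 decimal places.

0.745

Var(A+O+N) = 6.1² + 2.9² + 18.8² + 2·[6.1·2.9·0.27 + 6.1·18.8·0.30 + 2.9·18.8·0.40] = 399.06 + 121.977 = 521.037.
With uncorrelated errors the cross-covariances are all true-score covariance, so they carry over unchanged; only the diagonal terms shrink to ρᵢσᵢ².
True-score variance = [6.1²·0.72 + 2.9²·0.72 + 18.8²·0.66] + 121.977 = 266.117 + 121.977 = 388.093.
Reliability = 388.093 / 521.037 = 0.745.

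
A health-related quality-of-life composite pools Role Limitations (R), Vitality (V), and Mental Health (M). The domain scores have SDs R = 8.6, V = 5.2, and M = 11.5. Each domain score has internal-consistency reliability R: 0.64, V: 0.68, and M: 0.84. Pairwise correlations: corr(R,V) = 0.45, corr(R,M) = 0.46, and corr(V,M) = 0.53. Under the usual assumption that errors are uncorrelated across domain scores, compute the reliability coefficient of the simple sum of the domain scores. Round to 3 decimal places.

Var(R+V+M) = 8.6² + 5.2² + 11.5² + 2·[8.6·5.2·0.45 + 8.6·11.5·0.46 + 5.2·11.5·0.53] = 233.25 + 194.624 = 427.874.
With uncorrelated errors the cross-covariances are all true-score covariance, so they carry over unchanged; only the diagonal terms shrink to ρᵢσᵢ².
True-score variance = [8.6²·0.64 + 5.2²·0.68 + 11.5²·0.84] + 194.624 = 176.812 + 194.624 = 371.436.
Reliability = 371.436 / 427.874 = 0.868.

0.868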